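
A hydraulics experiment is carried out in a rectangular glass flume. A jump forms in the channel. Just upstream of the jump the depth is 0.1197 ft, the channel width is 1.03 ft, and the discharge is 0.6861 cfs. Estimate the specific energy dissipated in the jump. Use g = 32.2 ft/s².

q = Q/b = 0.6861/1.03 = 0.6661 ft²/s; V₁ = q/y₁ = 5.565 ft/s. Fr₁ = V₁/√(g·y₁) = 2.835.
From the momentum equation for a rectangular channel, y₂/y₁ = ½[√(1 + 8Fr₁²) − 1] = ½[√65.276 − 1] = 3.540.
y₂ = 3.540 × 0.1197 = 0.4237 ft.
V₂ = q/y₂ = 0.6661/0.4237 = 1.572 ft/s. E₁ = y₁ + V₁²/2g = 0.6006 ft; E₂ = y₂ + V₂²/2g = 0.4621 ft. ΔE = E₁ − E₂ = 0.1385 ft.

ΔE = 0.1385 ft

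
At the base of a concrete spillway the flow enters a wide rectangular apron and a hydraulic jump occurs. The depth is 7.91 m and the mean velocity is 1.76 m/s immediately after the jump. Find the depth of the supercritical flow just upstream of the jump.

y₁ = 0.588 m

Fr₂ = V₂/√(g·y₂) = 1.76/√(9.81×7.91) = 0.200.
Since the conjugate-depth ratio holds either way, y₁/y₂ = ½[√(1 + 8Fr₂²) − 1] = ½[√1.319 − 1] = 0.0743.
y₁ = 0.0743 × 7.91 = 0.588 m.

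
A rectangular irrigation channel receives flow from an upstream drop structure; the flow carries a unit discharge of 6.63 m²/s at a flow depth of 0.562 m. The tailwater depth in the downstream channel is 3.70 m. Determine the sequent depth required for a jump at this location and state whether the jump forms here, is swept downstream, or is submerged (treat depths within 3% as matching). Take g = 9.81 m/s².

y₂ = 3.72 m; the jump forms here

V₁ = q/y₁ = 6.63/0.562 = 11.8 m/s. Fr₁ = V₁/√(g·y₁) = 11.8/√(9.81×0.562) = 5.02.
Bélanger equation: y₂/y₁ = ½[√(1 + 8Fr₁²) − 1] = ½[√202.9 − 1] = 6.62.
y₂ = 6.62 × 0.562 = 3.72 m.
Tailwater y_tw = 3.70 m: y_tw ≈ y₂, so the jump forms here.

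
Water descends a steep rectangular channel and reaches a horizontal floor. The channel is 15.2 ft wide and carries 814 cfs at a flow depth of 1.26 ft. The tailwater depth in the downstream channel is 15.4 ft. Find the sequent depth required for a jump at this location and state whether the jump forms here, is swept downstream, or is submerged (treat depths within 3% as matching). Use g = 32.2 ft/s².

y₂ = 11.3 ft; the jump is submerged

q = Q/b = 814/15.2 = 53.6 ft²/s; V₁ = q/y₁ = 42.5 ft/s. Fr₁ = V₁/√(g·y₁) = 6.67.
Conjugate-depth relation: y₂/y₁ = ½[√(1 + 8Fr₁²) − 1] = ½[√357.2 − 1] = 8.95.
y₂ = 8.95 × 1.26 = 11.3 ft.
Tailwater y_tw = 15.4 ft: y_tw > y₂, so the jump is submerged.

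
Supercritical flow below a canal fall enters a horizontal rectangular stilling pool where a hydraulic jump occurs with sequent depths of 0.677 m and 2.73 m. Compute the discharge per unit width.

q = 5.56 m²/s

For a rectangular channel the momentum equation gives q² = ½·g·y₁·y₂·(y₁ + y₂) = ½×9.81×0.677×2.73×3.41 = 30.9.
q = √30.9 = 5.56 m²/s.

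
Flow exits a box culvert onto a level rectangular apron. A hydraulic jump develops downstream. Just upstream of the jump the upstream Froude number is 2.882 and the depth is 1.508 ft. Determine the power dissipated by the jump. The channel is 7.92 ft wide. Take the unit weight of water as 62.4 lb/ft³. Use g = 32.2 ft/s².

Fr₁ = 2.882 (given).
From the momentum equation for a rectangular channel, y₂/y₁ = ½[√(1 + 8Fr₁²) − 1] = ½[√67.447 − 1] = 3.606.
y₂ = 3.606 × 1.508 = 5.438 ft.
Head loss: ΔE = (y₂ − y₁)³/(4y₁y₂) = (5.438 − 1.508)³/(4×1.508×5.438) = 60.71/32.80 = 1.851 ft.
V₁ = Fr₁·√(g·y₁) = 2.882×√(32.2×1.508) = 20.08 ft/s; q = V₁·y₁ = 30.28 ft²/s. Q = q·b = 30.28 × 7.92 = 239.9 cfs. P = γ·Q·ΔE/550 = 62.4 × 239.9 × 1.851 / 550 = 50.37 hp.

P = 50.37 hp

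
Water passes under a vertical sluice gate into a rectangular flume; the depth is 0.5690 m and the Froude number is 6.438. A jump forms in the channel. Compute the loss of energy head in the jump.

ΔE = 7.298 m

Fr₁ = 6.438 (given).
From the momentum equation for a rectangular channel, y₂/y₁ = ½[√(1 + 8Fr₁²) − 1] = ½[√332.58 − 1] = 8.618.
y₂ = 8.618 × 0.5690 = 4.904 m.
Head loss: ΔE = (y₂ − y₁)³/(4y₁y₂) = (4.904 − 0.5690)³/(4×0.5690×4.904) = 81.46/11.16 = 7.298 m.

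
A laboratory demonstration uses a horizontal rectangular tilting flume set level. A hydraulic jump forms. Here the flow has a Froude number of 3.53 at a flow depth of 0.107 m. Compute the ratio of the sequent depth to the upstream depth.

y₂/y₁ = 4.52

Fr₁ = 3.53 (given).
Conjugate-depth relation: y₂/y₁ = ½[√(1 + 8Fr₁²) − 1] = ½[√100.7 − 1] = 4.52.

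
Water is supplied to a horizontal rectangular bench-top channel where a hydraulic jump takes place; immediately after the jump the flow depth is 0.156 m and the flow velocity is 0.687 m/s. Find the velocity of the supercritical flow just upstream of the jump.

Fr₂ = V₂/√(g·y₂) = 0.687/√(9.81×0.156) = 0.555.
Applying the sequent-depth relation in reverse, y₁/y₂ = ½[√(1 + 8Fr₂²) − 1] = ½[√3.467 − 1] = 0.431.
y₁ = 0.431 × 0.156 = 0.0672 m.
V₁ = q/y₁ = 0.107/0.0672 = 1.59 m/s.

V₁ = 1.59 m/s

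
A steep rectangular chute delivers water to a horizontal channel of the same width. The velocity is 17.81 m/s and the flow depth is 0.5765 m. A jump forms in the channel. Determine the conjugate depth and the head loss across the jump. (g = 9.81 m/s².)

Fr₁ = V₁/√(g·y₁) = 17.81/√(9.81×0.5765) = 7.489.
From the momentum equation for a rectangular channel, y₂/y₁ = ½[√(1 + 8Fr₁²) − 1] = ½[√449.69 − 1] = 10.10.
y₂ = 10.10 × 0.5765 = 5.824 m.
Head loss: ΔE = (y₂ − y₁)³/(4y₁y₂) = (5.824 − 0.5765)³/(4×0.5765×5.824) = 144.5/13.43 = 10.76 m.

y₂ = 5.824 m; ΔE = 10.76 m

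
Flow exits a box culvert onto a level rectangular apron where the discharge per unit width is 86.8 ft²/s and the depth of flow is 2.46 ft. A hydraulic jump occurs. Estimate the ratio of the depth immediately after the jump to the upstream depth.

V₁ = q/y₁ = 86.8/2.46 = 35.3 ft/s. Fr₁ = V₁/√(g·y₁) = 35.3/√(32.2×2.46) = 3.96.
By Bélanger, y₂/y₁ = ½[√(1 + 8Fr₁²) − 1] = ½[√126.7 − 1] = 5.13.

y₂/y₁ = 5.13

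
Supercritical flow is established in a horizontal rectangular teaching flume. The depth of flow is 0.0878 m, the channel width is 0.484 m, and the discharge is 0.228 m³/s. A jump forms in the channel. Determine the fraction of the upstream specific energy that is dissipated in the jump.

q = Q/b = 0.228/0.484 = 0.471 m²/s; V₁ = q/y₁ = 5.37 m/s. Fr₁ = V₁/√(g·y₁) = 5.78.
Conjugate-depth relation: y₂/y₁ = ½[√(1 + 8Fr₁²) − 1] = ½[√268.4 − 1] = 7.69.
y₂ = 7.69 × 0.0878 = 0.675 m.
E₁ = y₁ + V₁²/2g = 1.56 m. ΔE = (y₂ − y₁)³/(4y₁y₂) = 0.855 m. ΔE/E₁ = 0.855/1.56 = 0.550.

ΔE/E₁ = 0.550 (55.0%)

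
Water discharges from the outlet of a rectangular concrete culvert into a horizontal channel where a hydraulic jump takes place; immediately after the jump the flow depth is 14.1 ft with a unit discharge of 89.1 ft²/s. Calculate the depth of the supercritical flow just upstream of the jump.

y₁ = 2.15 ft

V₂ = q/y₂ = 89.1/14.1 = 6.32 ft/s; Fr₂ = V₂/√(g·y₂) = 0.297.
Since the conjugate-depth ratio holds either way, y₁/y₂ = ½[√(1 + 8Fr₂²) − 1] = ½[√1.704 − 1] = 0.153.
y₁ = 0.153 × 14.1 = 2.15 ft.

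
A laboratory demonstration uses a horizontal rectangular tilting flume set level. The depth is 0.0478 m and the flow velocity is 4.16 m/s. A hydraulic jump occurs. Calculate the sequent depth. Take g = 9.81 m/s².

y₂ = 0.387 m

Fr₁ = V₁/√(g·y₁) = 4.16/√(9.81×0.0478) = 6.07.
Sequent-depth ratio: y₂/y₁ = ½[√(1 + 8Fr₁²) − 1] = ½[√296.2 − 1] = 8.11.
y₂ = 8.11 × 0.0478 = 0.387 m.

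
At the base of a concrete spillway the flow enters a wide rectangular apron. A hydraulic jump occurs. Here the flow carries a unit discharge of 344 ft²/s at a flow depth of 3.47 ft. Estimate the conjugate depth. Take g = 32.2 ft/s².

y₂ = 44.3 ft

V₁ = q/y₁ = 344/3.47 = 99.1 ft/s. Fr₁ = V₁/√(g·y₁) = 99.1/√(32.2×3.47) = 9.38.
Sequent-depth ratio: y₂/y₁ = ½[√(1 + 8Fr₁²) − 1] = ½[√704.7 − 1] = 12.8.
y₂ = 12.8 × 3.47 = 44.3 ft.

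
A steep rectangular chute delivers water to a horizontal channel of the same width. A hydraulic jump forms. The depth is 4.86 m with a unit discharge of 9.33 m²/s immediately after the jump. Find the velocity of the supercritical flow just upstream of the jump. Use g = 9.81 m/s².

V₂ = q/y₂ = 9.33/4.86 = 1.92 m/s; Fr₂ = V₂/√(g·y₂) = 0.278.
The Bélanger relation is symmetric: y₁/y₂ = ½[√(1 + 8Fr₂²) − 1] = ½[√1.618 − 1] = 0.136.
y₁ = 0.136 × 4.86 = 0.661 m.
V₁ = q/y₁ = 9.33/0.661 = 14.1 m/s.

V₁ = 14.1 m/s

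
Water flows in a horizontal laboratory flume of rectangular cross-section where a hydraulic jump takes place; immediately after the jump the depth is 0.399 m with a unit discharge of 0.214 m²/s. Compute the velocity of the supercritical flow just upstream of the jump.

V₂ = q/y₂ = 0.214/0.399 = 0.536 m/s; Fr₂ = V₂/√(g·y₂) = 0.271.
From the momentum equation (using Fr₂), y₁/y₂ = ½[√(1 + 8Fr₂²) − 1] = ½[√1.588 − 1] = 0.130.
y₁ = 0.130 × 0.399 = 0.0519 m.
V₁ = q/y₁ = 0.214/0.0519 = 4.12 m/s.

V₁ = 4.12 m/s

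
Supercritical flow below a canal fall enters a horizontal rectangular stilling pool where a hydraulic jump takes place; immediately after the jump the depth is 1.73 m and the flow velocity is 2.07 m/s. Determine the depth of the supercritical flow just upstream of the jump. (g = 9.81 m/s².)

y₁ = 0.638 m

Fr₂ = V₂/√(g·y₂) = 2.07/√(9.81×1.73) = 0.502.
From the momentum equation (using Fr₂), y₁/y₂ = ½[√(1 + 8Fr₂²) − 1] = ½[√3.020 − 1] = 0.369.
y₁ = 0.369 × 1.73 = 0.638 m.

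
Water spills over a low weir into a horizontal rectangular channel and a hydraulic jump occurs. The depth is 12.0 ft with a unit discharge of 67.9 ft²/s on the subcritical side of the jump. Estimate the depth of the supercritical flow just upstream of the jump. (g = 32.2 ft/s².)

y₁ = 1.74 ft

V₂ = q/y₂ = 67.9/12.0 = 5.66 ft/s; Fr₂ = V₂/√(g·y₂) = 0.288.
From the momentum equation (using Fr₂), y₁/y₂ = ½[√(1 + 8Fr₂²) − 1] = ½[√1.663 − 1] = 0.145.
y₁ = 0.145 × 12.0 = 1.74 ft.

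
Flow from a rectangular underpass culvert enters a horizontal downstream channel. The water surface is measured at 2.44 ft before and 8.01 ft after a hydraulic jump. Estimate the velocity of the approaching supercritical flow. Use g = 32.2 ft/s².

For a rectangular channel the momentum equation gives q² = ½·g·y₁·y₂·(y₁ + y₂) = ½×32.2×2.44×8.01×10.4 = 3288.
q = √3288 = 57.3 ft²/s.
V₁ = q/y₁ = 57.3/2.44 = 23.5 ft/s.

V₁ = 23.5 ft/s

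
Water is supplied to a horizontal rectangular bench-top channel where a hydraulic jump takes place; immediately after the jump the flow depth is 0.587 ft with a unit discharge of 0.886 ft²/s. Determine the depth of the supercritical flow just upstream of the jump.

y₁ = 0.118 ft

V₂ = q/y₂ = 0.886/0.587 = 1.51 ft/s; Fr₂ = V₂/√(g·y₂) = 0.347.
The Bélanger relation is symmetric: y₁/y₂ = ½[√(1 + 8Fr₂²) − 1] = ½[√1.964 − 1] = 0.201.
y₁ = 0.201 × 0.587 = 0.118 ft.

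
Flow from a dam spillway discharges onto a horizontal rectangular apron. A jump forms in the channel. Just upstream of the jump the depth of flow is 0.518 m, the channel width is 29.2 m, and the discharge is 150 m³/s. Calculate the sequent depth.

y₂ = 2.97 m

q = Q/b = 150/29.2 = 5.14 m²/s; V₁ = q/y₁ = 9.92 m/s. Fr₁ = V₁/√(g·y₁) = 4.40.
Conjugate-depth relation: y₂/y₁ = ½[√(1 + 8Fr₁²) − 1] = ½[√155.8 − 1] = 5.74.
y₂ = 5.74 × 0.518 = 2.97 m.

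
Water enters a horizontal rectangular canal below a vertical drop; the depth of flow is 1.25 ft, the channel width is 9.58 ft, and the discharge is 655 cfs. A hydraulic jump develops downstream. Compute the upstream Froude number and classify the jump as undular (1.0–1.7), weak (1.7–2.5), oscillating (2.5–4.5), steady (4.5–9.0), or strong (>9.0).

Fr₁ = 8.62; steady jump

q = Q/b = 655/9.58 = 68.4 ft²/s; V₁ = q/y₁ = 54.7 ft/s. Fr₁ = V₁/√(g·y₁) = 8.62.
Fr₁ = 8.62 lies in the steady range.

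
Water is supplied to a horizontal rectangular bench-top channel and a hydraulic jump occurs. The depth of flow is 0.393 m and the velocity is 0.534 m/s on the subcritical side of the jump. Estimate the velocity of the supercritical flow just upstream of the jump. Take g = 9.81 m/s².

Fr₂ = V₂/√(g·y₂) = 0.534/√(9.81×0.393) = 0.272.
Applying the sequent-depth relation in reverse, y₁/y₂ = ½[√(1 + 8Fr₂²) − 1] = ½[√1.592 − 1] = 0.131.
y₁ = 0.131 × 0.393 = 0.0514 m.
V₁ = q/y₁ = 0.210/0.0514 = 4.08 m/s.

V₁ = 4.08 m/s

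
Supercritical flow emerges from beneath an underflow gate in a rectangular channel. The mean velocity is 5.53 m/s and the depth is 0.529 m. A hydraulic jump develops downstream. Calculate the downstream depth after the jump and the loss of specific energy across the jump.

y₂ = 1.57 m; ΔE = 0.340 m

Fr₁ = V₁/√(g·y₁) = 5.53/√(9.81×0.529) = 2.43.
Bélanger equation: y₂/y₁ = ½[√(1 + 8Fr₁²) − 1] = ½[√48.14 − 1] = 2.97.
y₂ = 2.97 × 0.529 = 1.57 m.
q = V₁·y₁ = 5.53 × 0.529 = 2.93 m²/s. V₂ = q/y₂ = 2.93/1.57 = 1.86 m/s. E₁ = y₁ + V₁²/2g = 2.09 m; E₂ = y₂ + V₂²/2g = 1.75 m. ΔE = E₁ − E₂ = 0.340 m.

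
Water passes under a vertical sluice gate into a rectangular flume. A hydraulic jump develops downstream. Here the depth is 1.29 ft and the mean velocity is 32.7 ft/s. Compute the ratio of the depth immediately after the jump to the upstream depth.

Fr₁ = V₁/√(g·y₁) = 32.7/√(32.2×1.29) = 5.07.
From the momentum equation for a rectangular channel, y₂/y₁ = ½[√(1 + 8Fr₁²) − 1] = ½[√206.9 − 1] = 6.69.

y₂/y₁ = 6.69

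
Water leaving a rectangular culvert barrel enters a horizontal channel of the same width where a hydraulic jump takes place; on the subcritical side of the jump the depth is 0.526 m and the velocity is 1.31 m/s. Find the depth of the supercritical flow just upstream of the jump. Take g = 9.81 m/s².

Fr₂ = V₂/√(g·y₂) = 1.31/√(9.81×0.526) = 0.577.
The Bélanger relation is symmetric: y₁/y₂ = ½[√(1 + 8Fr₂²) − 1] = ½[√3.661 − 1] = 0.457.
y₁ = 0.457 × 0.526 = 0.240 m.

y₁ = 0.240 m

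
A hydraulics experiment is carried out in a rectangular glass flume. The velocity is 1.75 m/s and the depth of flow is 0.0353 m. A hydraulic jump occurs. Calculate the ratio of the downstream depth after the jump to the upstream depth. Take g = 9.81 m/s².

Fr₁ = V₁/√(g·y₁) = 1.75/√(9.81×0.0353) = 2.97.
Conjugate-depth relation: y₂/y₁ = ½[√(1 + 8Fr₁²) − 1] = ½[√71.75 − 1] = 3.74.

y₂/y₁ = 3.74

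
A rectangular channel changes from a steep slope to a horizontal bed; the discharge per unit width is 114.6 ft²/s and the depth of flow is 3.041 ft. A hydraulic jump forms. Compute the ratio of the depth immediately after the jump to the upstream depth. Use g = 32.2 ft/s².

y₂/y₁ = 4.909

V₁ = q/y₁ = 114.6/3.041 = 37.68 ft/s. Fr₁ = V₁/√(g·y₁) = 37.68/√(32.2×3.041) = 3.808.
Conjugate-depth relation: y₂/y₁ = ½[√(1 + 8Fr₁²) − 1] = ½[√117.03 − 1] = 4.909.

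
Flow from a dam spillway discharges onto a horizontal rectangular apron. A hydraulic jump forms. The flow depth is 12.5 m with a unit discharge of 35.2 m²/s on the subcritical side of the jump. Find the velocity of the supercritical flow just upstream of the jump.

V₂ = q/y₂ = 35.2/12.5 = 2.82 m/s; Fr₂ = V₂/√(g·y₂) = 0.254.
Applying the sequent-depth relation in reverse, y₁/y₂ = ½[√(1 + 8Fr₂²) − 1] = ½[√1.517 − 1] = 0.116.
y₁ = 0.116 × 12.5 = 1.45 m.
V₁ = q/y₁ = 35.2/1.45 = 24.3 m/s.

V₁ = 24.3 m/s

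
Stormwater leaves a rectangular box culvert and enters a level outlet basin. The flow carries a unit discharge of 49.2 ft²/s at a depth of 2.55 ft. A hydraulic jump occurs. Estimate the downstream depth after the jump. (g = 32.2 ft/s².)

V₁ = q/y₁ = 49.2/2.55 = 19.3 ft/s. Fr₁ = V₁/√(g·y₁) = 19.3/√(32.2×2.55) = 2.13.
Bélanger equation: y₂/y₁ = ½[√(1 + 8Fr₁²) − 1] = ½[√37.27 − 1] = 2.55.
y₂ = 2.55 × 2.55 = 6.51 ft.

y₂ = 6.51 ft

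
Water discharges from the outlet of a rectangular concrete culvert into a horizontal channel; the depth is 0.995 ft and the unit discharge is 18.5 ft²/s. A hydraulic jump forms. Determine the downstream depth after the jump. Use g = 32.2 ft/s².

V₁ = q/y₁ = 18.5/0.995 = 18.6 ft/s. Fr₁ = V₁/√(g·y₁) = 18.6/√(32.2×0.995) = 3.28.
From the momentum equation for a rectangular channel, y₂/y₁ = ½[√(1 + 8Fr₁²) − 1] = ½[√87.32 − 1] = 4.17.
y₂ = 4.17 × 0.995 = 4.15 ft.

y₂ = 4.15 ft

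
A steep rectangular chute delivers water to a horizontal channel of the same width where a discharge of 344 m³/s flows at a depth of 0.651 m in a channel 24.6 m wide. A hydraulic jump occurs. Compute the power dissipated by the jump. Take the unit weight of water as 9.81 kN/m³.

P = 55629 kW

q = Q/b = 344/24.6 = 14.0 m²/s; V₁ = q/y₁ = 21.5 m/s. Fr₁ = V₁/√(g·y₁) = 8.50.
Sequent-depth ratio: y₂/y₁ = ½[√(1 + 8Fr₁²) − 1] = ½[√579.0 − 1] = 11.5.
y₂ = 11.5 × 0.651 = 7.51 m.
V₂ = q/y₂ = 14.0/7.51 = 1.86 m/s. E₁ = y₁ + V₁²/2g = 24.2 m; E₂ = y₂ + V₂²/2g = 7.68 m. ΔE = E₁ − E₂ = 16.5 m.
P = γ·Q·ΔE = 9.81 × 344 × 16.5 = 55629 kW.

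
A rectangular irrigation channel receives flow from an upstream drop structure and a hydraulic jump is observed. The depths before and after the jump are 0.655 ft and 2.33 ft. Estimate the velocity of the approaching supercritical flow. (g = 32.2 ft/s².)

V₁ = 13.1 ft/s

For a rectangular channel the momentum equation gives q² = ½·g·y₁·y₂·(y₁ + y₂) = ½×32.2×0.655×2.33×2.99 = 73.3.
q = √73.3 = 8.56 ft²/s.
V₁ = q/y₁ = 8.56/0.655 = 13.1 ft/s.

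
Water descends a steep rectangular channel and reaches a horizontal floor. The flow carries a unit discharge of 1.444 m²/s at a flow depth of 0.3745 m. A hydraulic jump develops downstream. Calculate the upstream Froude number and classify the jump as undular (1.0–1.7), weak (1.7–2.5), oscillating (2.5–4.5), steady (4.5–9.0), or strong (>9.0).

Fr₁ = 2.012; weak jump

V₁ = q/y₁ = 1.444/0.3745 = 3.856 m/s. Fr₁ = V₁/√(g·y₁) = 3.856/√(9.81×0.3745) = 2.012.
Fr₁ = 2.012 lies in the weak range.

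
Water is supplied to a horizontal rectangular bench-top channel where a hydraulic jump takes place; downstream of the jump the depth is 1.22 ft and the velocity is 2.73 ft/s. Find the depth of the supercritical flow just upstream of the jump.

Fr₂ = V₂/√(g·y₂) = 2.73/√(32.2×1.22) = 0.436.
Applying the sequent-depth relation in reverse, y₁/y₂ = ½[√(1 + 8Fr₂²) − 1] = ½[√2.518 − 1] = 0.293.
y₁ = 0.293 × 1.22 = 0.358 ft.

y₁ = 0.358 ft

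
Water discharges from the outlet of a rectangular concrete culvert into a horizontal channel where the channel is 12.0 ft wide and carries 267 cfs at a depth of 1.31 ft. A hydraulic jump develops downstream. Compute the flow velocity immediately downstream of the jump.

q = Q/b = 267/12.0 = 22.3 ft²/s; V₁ = q/y₁ = 17.0 ft/s. Fr₁ = V₁/√(g·y₁) = 2.62.
Sequent-depth ratio: y₂/y₁ = ½[√(1 + 8Fr₁²) − 1] = ½[√55.71 − 1] = 3.23.
y₂ = 3.23 × 1.31 = 4.23 ft.
V₂ = q/y₂ = 22.3/4.23 = 5.26 ft/s.

V₂ = 5.26 ft/s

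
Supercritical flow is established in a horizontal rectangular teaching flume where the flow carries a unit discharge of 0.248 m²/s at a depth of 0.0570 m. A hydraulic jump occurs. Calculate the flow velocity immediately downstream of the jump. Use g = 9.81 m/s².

V₁ = q/y₁ = 0.248/0.0570 = 4.35 m/s. Fr₁ = V₁/√(g·y₁) = 4.35/√(9.81×0.0570) = 5.82.
Conjugate-depth relation: y₂/y₁ = ½[√(1 + 8Fr₁²) − 1] = ½[√271.8 − 1] = 7.74.
y₂ = 7.74 × 0.0570 = 0.441 m.
V₂ = q/y₂ = 0.248/0.441 = 0.562 m/s.

V₂ = 0.562 m/s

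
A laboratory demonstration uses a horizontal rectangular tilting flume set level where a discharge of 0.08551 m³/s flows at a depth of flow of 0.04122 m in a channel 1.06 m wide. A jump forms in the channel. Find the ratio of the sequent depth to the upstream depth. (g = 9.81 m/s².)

q = Q/b = 0.08551/1.06 = 0.08067 m²/s; V₁ = q/y₁ = 1.957 m/s. Fr₁ = V₁/√(g·y₁) = 3.078.
Bélanger equation: y₂/y₁ = ½[√(1 + 8Fr₁²) − 1] = ½[√76.774 − 1] = 3.881.

y₂/y₁ = 3.881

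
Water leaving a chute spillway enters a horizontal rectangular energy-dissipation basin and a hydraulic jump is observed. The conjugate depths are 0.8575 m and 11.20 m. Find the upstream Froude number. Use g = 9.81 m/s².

Fr₁ = 9.583

For a rectangular channel the momentum equation gives q² = ½·g·y₁·y₂·(y₁ + y₂) = ½×9.81×0.8575×11.20×12.06 = 568.0.
q = √568.0 = 23.83 m²/s.
V₁ = q/y₁ = 27.79 m/s; Fr₁ = V₁/√(g·y₁) = 9.583.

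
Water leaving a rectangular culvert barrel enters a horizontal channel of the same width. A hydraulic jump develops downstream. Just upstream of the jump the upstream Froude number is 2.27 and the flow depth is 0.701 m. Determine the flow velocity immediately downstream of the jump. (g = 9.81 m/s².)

Fr₁ = 2.27 (given).
By Bélanger, y₂/y₁ = ½[√(1 + 8Fr₁²) − 1] = ½[√42.22 − 1] = 2.75.
y₂ = 2.75 × 0.701 = 1.93 m.
V₁ = Fr₁·√(g·y₁) = 2.27×√(9.81×0.701) = 5.95 m/s; q = V₁·y₁ = 4.17 m²/s.
V₂ = q/y₂ = 4.17/1.93 = 2.17 m/s.

V₂ = 2.17 m/s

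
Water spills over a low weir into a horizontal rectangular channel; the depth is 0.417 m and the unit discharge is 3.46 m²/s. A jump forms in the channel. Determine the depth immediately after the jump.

V₁ = q/y₁ = 3.46/0.417 = 8.30 m/s. Fr₁ = V₁/√(g·y₁) = 8.30/√(9.81×0.417) = 4.10.
From the momentum equation for a rectangular channel, y₂/y₁ = ½[√(1 + 8Fr₁²) − 1] = ½[√135.6 − 1] = 5.32.
y₂ = 5.32 × 0.417 = 2.22 m.

y₂ = 2.22 m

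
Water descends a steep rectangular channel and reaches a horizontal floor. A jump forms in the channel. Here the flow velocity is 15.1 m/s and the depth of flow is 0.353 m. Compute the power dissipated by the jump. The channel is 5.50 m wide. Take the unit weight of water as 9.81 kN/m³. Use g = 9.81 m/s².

P = 2301 kW

Fr₁ = V₁/√(g·y₁) = 15.1/√(9.81×0.353) = 8.11.
Conjugate-depth relation: y₂/y₁ = ½[√(1 + 8Fr₁²) − 1] = ½[√527.7 − 1] = 11.0.
y₂ = 11.0 × 0.353 = 3.88 m.
Head loss: ΔE = (y₂ − y₁)³/(4y₁y₂) = (3.88 − 0.353)³/(4×0.353×3.88) = 43.8/5.48 = 8.00 m.
q = V₁·y₁ = 15.1 × 0.353 = 5.33 m²/s. Q = q·b = 5.33 × 5.50 = 29.3 m³/s. P = γ·Q·ΔE = 9.81 × 29.3 × 8.00 = 2301 kW.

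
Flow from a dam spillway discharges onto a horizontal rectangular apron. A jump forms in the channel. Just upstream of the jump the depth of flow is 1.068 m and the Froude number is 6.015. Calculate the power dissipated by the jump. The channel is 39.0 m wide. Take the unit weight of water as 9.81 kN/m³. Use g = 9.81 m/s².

Fr₁ = 6.015 (given).
From the momentum equation for a rectangular channel, y₂/y₁ = ½[√(1 + 8Fr₁²) − 1] = ½[√290.44 − 1] = 8.021.
y₂ = 8.021 × 1.068 = 8.567 m.
Head loss: ΔE = (y₂ − y₁)³/(4y₁y₂) = (8.567 − 1.068)³/(4×1.068×8.567) = 421.6/36.60 = 11.52 m.
V₁ = Fr₁·√(g·y₁) = 6.015×√(9.81×1.068) = 19.47 m/s; q = V₁·y₁ = 20.79 m²/s. Q = q·b = 20.79 × 39.0 = 810.9 m³/s. P = γ·Q·ΔE = 9.81 × 810.9 × 11.52 = 91657 kW.

P = 91657 kW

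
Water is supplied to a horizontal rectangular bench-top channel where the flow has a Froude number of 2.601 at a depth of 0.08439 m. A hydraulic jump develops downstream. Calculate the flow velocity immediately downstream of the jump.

Fr₁ = 2.601 (given).
Sequent-depth ratio: y₂/y₁ = ½[√(1 + 8Fr₁²) − 1] = ½[√55.122 − 1] = 3.212.
y₂ = 3.212 × 0.08439 = 0.2711 m.
V₁ = Fr₁·√(g·y₁) = 2.601×√(9.81×0.08439) = 2.367 m/s; q = V₁·y₁ = 0.1997 m²/s.
V₂ = q/y₂ = 0.1997/0.2711 = 0.7367 m/s.

V₂ = 0.7367 m/s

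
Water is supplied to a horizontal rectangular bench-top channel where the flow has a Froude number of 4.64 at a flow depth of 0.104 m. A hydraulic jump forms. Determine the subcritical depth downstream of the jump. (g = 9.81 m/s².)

y₂ = 0.632 m

Fr₁ = 4.64 (given).
Sequent-depth ratio: y₂/y₁ = ½[√(1 + 8Fr₁²) − 1] = ½[√173.2 − 1] = 6.08.
y₂ = 6.08 × 0.104 = 0.632 m.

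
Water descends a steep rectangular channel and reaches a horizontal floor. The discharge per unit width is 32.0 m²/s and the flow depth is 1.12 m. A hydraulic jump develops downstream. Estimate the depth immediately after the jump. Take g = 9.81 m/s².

V₁ = q/y₁ = 32.0/1.12 = 28.6 m/s. Fr₁ = V₁/√(g·y₁) = 28.6/√(9.81×1.12) = 8.62.
Sequent-depth ratio: y₂/y₁ = ½[√(1 + 8Fr₁²) − 1] = ½[√595.4 − 1] = 11.7.
y₂ = 11.7 × 1.12 = 13.1 m.

y₂ = 13.1 m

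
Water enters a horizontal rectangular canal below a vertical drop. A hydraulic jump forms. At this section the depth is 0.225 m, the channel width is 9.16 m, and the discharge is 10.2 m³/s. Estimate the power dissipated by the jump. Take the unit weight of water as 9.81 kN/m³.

q = Q/b = 10.2/9.16 = 1.11 m²/s; V₁ = q/y₁ = 4.95 m/s. Fr₁ = V₁/√(g·y₁) = 3.33.
By Bélanger, y₂/y₁ = ½[√(1 + 8Fr₁²) − 1] = ½[√89.77 − 1] = 4.24.
y₂ = 4.24 × 0.225 = 0.953 m.
V₂ = q/y₂ = 1.11/0.953 = 1.17 m/s. E₁ = y₁ + V₁²/2g = 1.47 m; E₂ = y₂ + V₂²/2g = 1.02 m. ΔE = E₁ − E₂ = 0.450 m.
P = γ·Q·ΔE = 9.81 × 10.2 × 0.450 = 45.1 kW.

P = 45.1 kW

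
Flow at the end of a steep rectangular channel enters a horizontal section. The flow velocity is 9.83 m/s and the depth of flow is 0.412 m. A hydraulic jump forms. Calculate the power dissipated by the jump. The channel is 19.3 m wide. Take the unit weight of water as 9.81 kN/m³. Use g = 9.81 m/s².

Fr₁ = V₁/√(g·y₁) = 9.83/√(9.81×0.412) = 4.89.
Conjugate-depth relation: y₂/y₁ = ½[√(1 + 8Fr₁²) − 1] = ½[√192.3 − 1] = 6.43.
y₂ = 6.43 × 0.412 = 2.65 m.
Head loss: ΔE = (y₂ − y₁)³/(4y₁y₂) = (2.65 − 0.412)³/(4×0.412×2.65) = 11.2/4.37 = 2.57 m.
q = V₁·y₁ = 9.83 × 0.412 = 4.05 m²/s. Q = q·b = 4.05 × 19.3 = 78.2 m³/s. P = γ·Q·ΔE = 9.81 × 78.2 × 2.57 = 1969 kW.

P = 1969 kW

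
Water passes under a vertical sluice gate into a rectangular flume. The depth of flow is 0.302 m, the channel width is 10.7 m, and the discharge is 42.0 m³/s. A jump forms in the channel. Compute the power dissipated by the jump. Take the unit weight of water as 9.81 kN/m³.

P = 2370 kW

q = Q/b = 42.0/10.7 = 3.93 m²/s; V₁ = q/y₁ = 13.0 m/s. Fr₁ = V₁/√(g·y₁) = 7.55.
Bélanger equation: y₂/y₁ = ½[√(1 + 8Fr₁²) − 1] = ½[√457.2 − 1] = 10.2.
y₂ = 10.2 × 0.302 = 3.08 m.
V₂ = q/y₂ = 3.93/3.08 = 1.28 m/s. E₁ = y₁ + V₁²/2g = 8.91 m; E₂ = y₂ + V₂²/2g = 3.16 m. ΔE = E₁ − E₂ = 5.75 m.
P = γ·Q·ΔE = 9.81 × 42.0 × 5.75 = 2370 kW.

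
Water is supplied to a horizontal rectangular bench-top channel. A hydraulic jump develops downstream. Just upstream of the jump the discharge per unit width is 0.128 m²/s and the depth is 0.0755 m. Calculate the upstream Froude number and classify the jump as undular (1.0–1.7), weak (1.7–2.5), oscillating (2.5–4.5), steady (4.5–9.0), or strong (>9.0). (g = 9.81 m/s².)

Fr₁ = 1.97; weak jump

V₁ = q/y₁ = 0.128/0.0755 = 1.70 m/s. Fr₁ = V₁/√(g·y₁) = 1.70/√(9.81×0.0755) = 1.97.
Fr₁ = 1.97 lies in the weak range.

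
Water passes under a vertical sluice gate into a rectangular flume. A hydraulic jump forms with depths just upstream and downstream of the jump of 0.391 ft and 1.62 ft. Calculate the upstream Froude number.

For a rectangular channel the momentum equation gives q² = ½·g·y₁·y₂·(y₁ + y₂) = ½×32.2×0.391×1.62×2.01 = 20.5.
q = √20.5 = 4.53 ft²/s.
V₁ = q/y₁ = 11.6 ft/s; Fr₁ = V₁/√(g·y₁) = 3.26.

Fr₁ = 3.26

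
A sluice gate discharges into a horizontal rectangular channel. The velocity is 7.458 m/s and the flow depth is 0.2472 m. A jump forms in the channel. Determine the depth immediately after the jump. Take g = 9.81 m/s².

y₂ = 1.555 m

Fr₁ = V₁/√(g·y₁) = 7.458/√(9.81×0.2472) = 4.789.
From the momentum equation for a rectangular channel, y₂/y₁ = ½[√(1 + 8Fr₁²) − 1] = ½[√184.49 − 1] = 6.291.
y₂ = 6.291 × 0.2472 = 1.555 m.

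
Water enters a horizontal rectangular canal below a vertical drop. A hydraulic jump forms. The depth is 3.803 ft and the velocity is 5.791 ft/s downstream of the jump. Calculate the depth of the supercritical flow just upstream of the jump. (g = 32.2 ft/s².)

y₁ = 1.495 ft

Fr₂ = V₂/√(g·y₂) = 5.791/√(32.2×3.803) = 0.5233.
From the momentum equation (using Fr₂), y₁/y₂ = ½[√(1 + 8Fr₂²) − 1] = ½[√3.1909 − 1] = 0.3931.
y₁ = 0.3931 × 3.803 = 1.495 ft.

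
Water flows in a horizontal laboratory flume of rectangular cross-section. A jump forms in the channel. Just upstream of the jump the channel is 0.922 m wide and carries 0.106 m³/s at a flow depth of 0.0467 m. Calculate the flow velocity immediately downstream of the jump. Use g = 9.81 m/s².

V₂ = 0.527 m/s

q = Q/b = 0.106/0.922 = 0.115 m²/s; V₁ = q/y₁ = 2.46 m/s. Fr₁ = V₁/√(g·y₁) = 3.64.
By Bélanger, y₂/y₁ = ½[√(1 + 8Fr₁²) − 1] = ½[√106.8 − 1] = 4.67.
y₂ = 4.67 × 0.0467 = 0.218 m.
V₂ = q/y₂ = 0.115/0.218 = 0.527 m/s.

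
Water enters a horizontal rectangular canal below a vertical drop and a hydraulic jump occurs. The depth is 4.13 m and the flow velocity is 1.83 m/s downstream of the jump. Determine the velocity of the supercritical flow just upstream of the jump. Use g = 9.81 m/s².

V₁ = 12.7 m/s

Fr₂ = V₂/√(g·y₂) = 1.83/√(9.81×4.13) = 0.288.
Since the conjugate-depth ratio holds either way, y₁/y₂ = ½[√(1 + 8Fr₂²) − 1] = ½[√1.661 − 1] = 0.144.
y₁ = 0.144 × 4.13 = 0.597 m.
V₁ = q/y₁ = 7.56/0.597 = 12.7 m/s.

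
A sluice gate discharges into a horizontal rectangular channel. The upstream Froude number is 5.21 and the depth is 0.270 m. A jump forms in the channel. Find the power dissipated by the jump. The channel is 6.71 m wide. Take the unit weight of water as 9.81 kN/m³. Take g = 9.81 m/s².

Fr₁ = 5.21 (given).
Sequent-depth ratio: y₂/y₁ = ½[√(1 + 8Fr₁²) − 1] = ½[√218.2 − 1] = 6.88.
y₂ = 6.88 × 0.270 = 1.86 m.
Head loss: ΔE = (y₂ − y₁)³/(4y₁y₂) = (1.86 − 0.270)³/(4×0.270×1.86) = 4.01/2.01 = 2.00 m.
V₁ = Fr₁·√(g·y₁) = 5.21×√(9.81×0.270) = 8.48 m/s; q = V₁·y₁ = 2.29 m²/s. Q = q·b = 2.29 × 6.71 = 15.4 m³/s. P = γ·Q·ΔE = 9.81 × 15.4 × 2.00 = 301 kW.

P = 301 kW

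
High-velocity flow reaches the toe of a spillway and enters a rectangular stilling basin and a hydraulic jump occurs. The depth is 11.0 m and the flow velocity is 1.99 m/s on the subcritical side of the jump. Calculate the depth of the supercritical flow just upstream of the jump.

Fr₂ = V₂/√(g·y₂) = 1.99/√(9.81×11.0) = 0.192.
The Bélanger relation is symmetric: y₁/y₂ = ½[√(1 + 8Fr₂²) − 1] = ½[√1.294 − 1] = 0.0687.
y₁ = 0.0687 × 11.0 = 0.755 m.

y₁ = 0.755 m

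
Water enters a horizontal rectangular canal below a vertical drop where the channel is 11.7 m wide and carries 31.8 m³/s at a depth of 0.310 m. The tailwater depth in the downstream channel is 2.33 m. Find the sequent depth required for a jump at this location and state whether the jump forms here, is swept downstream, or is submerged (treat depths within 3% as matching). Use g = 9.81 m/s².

q = Q/b = 31.8/11.7 = 2.72 m²/s; V₁ = q/y₁ = 8.77 m/s. Fr₁ = V₁/√(g·y₁) = 5.03.
By Bélanger, y₂/y₁ = ½[√(1 + 8Fr₁²) − 1] = ½[√203.2 − 1] = 6.63.
y₂ = 6.63 × 0.310 = 2.05 m.
Tailwater y_tw = 2.33 m: y_tw > y₂, so the jump is submerged.

y₂ = 2.05 m; the jump is submerged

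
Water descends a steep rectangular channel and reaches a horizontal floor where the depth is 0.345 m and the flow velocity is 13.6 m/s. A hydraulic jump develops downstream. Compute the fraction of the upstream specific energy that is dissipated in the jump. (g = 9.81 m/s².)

ΔE/E₁ = 0.638 (63.8%)

Fr₁ = V₁/√(g·y₁) = 13.6/√(9.81×0.345) = 7.39.
Sequent-depth ratio: y₂/y₁ = ½[√(1 + 8Fr₁²) − 1] = ½[√438.2 − 1] = 9.97.
y₂ = 9.97 × 0.345 = 3.44 m.
E₁ = y₁ + V₁²/2g = 9.77 m. ΔE = (y₂ − y₁)³/(4y₁y₂) = 6.24 m. ΔE/E₁ = 6.24/9.77 = 0.638.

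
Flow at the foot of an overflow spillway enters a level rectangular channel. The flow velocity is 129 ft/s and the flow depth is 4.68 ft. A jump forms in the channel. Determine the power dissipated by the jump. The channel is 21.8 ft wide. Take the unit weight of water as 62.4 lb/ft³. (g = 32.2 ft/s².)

Fr₁ = V₁/√(g·y₁) = 129/√(32.2×4.68) = 10.5.
Sequent-depth ratio: y₂/y₁ = ½[√(1 + 8Fr₁²) − 1] = ½[√884.4 − 1] = 14.4.
y₂ = 14.4 × 4.68 = 67.2 ft.
Head loss: ΔE = (y₂ − y₁)³/(4y₁y₂) = (67.2 − 4.68)³/(4×4.68×67.2) = 244959/1259 = 195 ft.
q = V₁·y₁ = 129 × 4.68 = 604 ft²/s. Q = q·b = 604 × 21.8 = 13161 cfs. P = γ·Q·ΔE/550 = 62.4 × 13161 × 195 / 550 = 290543 hp.

P = 290543 hp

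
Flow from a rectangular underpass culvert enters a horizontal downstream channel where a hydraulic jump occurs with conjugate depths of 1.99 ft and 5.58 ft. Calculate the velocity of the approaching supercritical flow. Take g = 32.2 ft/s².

V₁ = 18.5 ft/s

For a rectangular channel the momentum equation gives q² = ½·g·y₁·y₂·(y₁ + y₂) = ½×32.2×1.99×5.58×7.57 = 1353.
q = √1353 = 36.8 ft²/s.
V₁ = q/y₁ = 36.8/1.99 = 18.5 ft/s.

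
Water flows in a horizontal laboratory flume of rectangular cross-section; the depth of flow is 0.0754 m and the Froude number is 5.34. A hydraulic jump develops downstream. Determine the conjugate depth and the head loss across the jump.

y₂ = 0.533 m; ΔE = 0.596 m

Fr₁ = 5.34 (given).
Sequent-depth ratio: y₂/y₁ = ½[√(1 + 8Fr₁²) − 1] = ½[√229.1 − 1] = 7.07.
y₂ = 7.07 × 0.0754 = 0.533 m.
Head loss: ΔE = (y₂ − y₁)³/(4y₁y₂) = (0.533 − 0.0754)³/(4×0.0754×0.533) = 0.0958/0.161 = 0.596 m.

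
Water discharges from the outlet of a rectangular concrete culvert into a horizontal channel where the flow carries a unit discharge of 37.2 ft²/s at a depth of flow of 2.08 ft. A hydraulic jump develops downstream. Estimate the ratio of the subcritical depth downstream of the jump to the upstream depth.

V₁ = q/y₁ = 37.2/2.08 = 17.9 ft/s. Fr₁ = V₁/√(g·y₁) = 17.9/√(32.2×2.08) = 2.19.
Bélanger equation: y₂/y₁ = ½[√(1 + 8Fr₁²) − 1] = ½[√39.21 − 1] = 2.63.

y₂/y₁ = 2.63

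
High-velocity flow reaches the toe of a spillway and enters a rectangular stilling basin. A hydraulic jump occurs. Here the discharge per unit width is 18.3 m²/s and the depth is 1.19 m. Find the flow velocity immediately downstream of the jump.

V₂ = 2.61 m/s

V₁ = q/y₁ = 18.3/1.19 = 15.4 m/s. Fr₁ = V₁/√(g·y₁) = 15.4/√(9.81×1.19) = 4.50.
Bélanger equation: y₂/y₁ = ½[√(1 + 8Fr₁²) − 1] = ½[√163.1 − 1] = 5.88.
y₂ = 5.88 × 1.19 = 7.00 m.
V₂ = q/y₂ = 18.3/7.00 = 2.61 m/s.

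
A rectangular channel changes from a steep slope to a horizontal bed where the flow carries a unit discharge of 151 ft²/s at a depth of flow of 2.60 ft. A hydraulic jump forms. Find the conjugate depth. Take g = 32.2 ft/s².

V₁ = q/y₁ = 151/2.60 = 58.1 ft/s. Fr₁ = V₁/√(g·y₁) = 58.1/√(32.2×2.60) = 6.35.
Conjugate-depth relation: y₂/y₁ = ½[√(1 + 8Fr₁²) − 1] = ½[√323.3 − 1] = 8.49.
y₂ = 8.49 × 2.60 = 22.1 ft.

y₂ = 22.1 ft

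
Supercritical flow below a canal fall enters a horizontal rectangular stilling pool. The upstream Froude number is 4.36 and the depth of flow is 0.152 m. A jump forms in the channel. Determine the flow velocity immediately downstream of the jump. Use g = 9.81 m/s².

Fr₁ = 4.36 (given).
Bélanger equation: y₂/y₁ = ½[√(1 + 8Fr₁²) − 1] = ½[√153.1 − 1] = 5.69.
y₂ = 5.69 × 0.152 = 0.864 m.
V₁ = Fr₁·√(g·y₁) = 4.36×√(9.81×0.152) = 5.32 m/s; q = V₁·y₁ = 0.809 m²/s.
V₂ = q/y₂ = 0.809/0.864 = 0.936 m/s.

V₂ = 0.936 m/s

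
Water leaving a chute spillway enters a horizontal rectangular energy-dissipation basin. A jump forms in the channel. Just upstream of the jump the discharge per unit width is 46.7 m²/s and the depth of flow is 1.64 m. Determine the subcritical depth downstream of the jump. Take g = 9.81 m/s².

y₂ = 15.7 m

V₁ = q/y₁ = 46.7/1.64 = 28.5 m/s. Fr₁ = V₁/√(g·y₁) = 28.5/√(9.81×1.64) = 7.10.
Sequent-depth ratio: y₂/y₁ = ½[√(1 + 8Fr₁²) − 1] = ½[√404.2 − 1] = 9.55.
y₂ = 9.55 × 1.64 = 15.7 m.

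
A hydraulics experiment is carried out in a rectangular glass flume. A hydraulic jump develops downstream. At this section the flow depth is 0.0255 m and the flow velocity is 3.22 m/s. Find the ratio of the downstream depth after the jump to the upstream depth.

y₂/y₁ = 8.62

Fr₁ = V₁/√(g·y₁) = 3.22/√(9.81×0.0255) = 6.44.
Bélanger equation: y₂/y₁ = ½[√(1 + 8Fr₁²) − 1] = ½[√332.6 − 1] = 8.62.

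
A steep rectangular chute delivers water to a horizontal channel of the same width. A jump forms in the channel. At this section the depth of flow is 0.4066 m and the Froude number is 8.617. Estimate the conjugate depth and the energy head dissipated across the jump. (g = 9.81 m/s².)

Fr₁ = 8.617 (given).
Sequent-depth ratio: y₂/y₁ = ½[√(1 + 8Fr₁²) − 1] = ½[√595.02 − 1] = 11.70.
y₂ = 11.70 × 0.4066 = 4.756 m.
Head loss: ΔE = (y₂ − y₁)³/(4y₁y₂) = (4.756 − 0.4066)³/(4×0.4066×4.756) = 82.27/7.735 = 10.64 m.

y₂ = 4.756 m; ΔE = 10.64 m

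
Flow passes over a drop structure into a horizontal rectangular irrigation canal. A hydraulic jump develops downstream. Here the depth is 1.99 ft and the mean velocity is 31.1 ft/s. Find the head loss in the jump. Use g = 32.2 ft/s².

ΔE = 6.43 ft

Fr₁ = V₁/√(g·y₁) = 31.1/√(32.2×1.99) = 3.89.
By Bélanger, y₂/y₁ = ½[√(1 + 8Fr₁²) − 1] = ½[√121.8 − 1] = 5.02.
y₂ = 5.02 × 1.99 = 9.98 ft.
q = V₁·y₁ = 31.1 × 1.99 = 61.9 ft²/s. V₂ = q/y₂ = 61.9/9.98 = 6.20 ft/s. E₁ = y₁ + V₁²/2g = 17.0 ft; E₂ = y₂ + V₂²/2g = 10.6 ft. ΔE = E₁ − E₂ = 6.43 ft.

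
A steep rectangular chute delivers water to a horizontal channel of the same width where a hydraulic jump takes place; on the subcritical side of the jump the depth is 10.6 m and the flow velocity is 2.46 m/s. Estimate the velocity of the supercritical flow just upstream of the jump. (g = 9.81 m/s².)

Fr₂ = V₂/√(g·y₂) = 2.46/√(9.81×10.6) = 0.241.
Since the conjugate-depth ratio holds either way, y₁/y₂ = ½[√(1 + 8Fr₂²) − 1] = ½[√1.466 − 1] = 0.105.
y₁ = 0.105 × 10.6 = 1.12 m.
V₁ = q/y₁ = 26.1/1.12 = 23.4 m/s.

V₁ = 23.4 m/s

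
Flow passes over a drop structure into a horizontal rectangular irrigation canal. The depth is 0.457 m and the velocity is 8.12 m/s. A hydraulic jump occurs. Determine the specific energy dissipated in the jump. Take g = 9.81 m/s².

Fr₁ = V₁/√(g·y₁) = 8.12/√(9.81×0.457) = 3.83.
Conjugate-depth relation: y₂/y₁ = ½[√(1 + 8Fr₁²) − 1] = ½[√118.7 − 1] = 4.95.
y₂ = 4.95 × 0.457 = 2.26 m.
Head loss: ΔE = (y₂ − y₁)³/(4y₁y₂) = (2.26 − 0.457)³/(4×0.457×2.26) = 5.87/4.13 = 1.42 m.

ΔE = 1.42 m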